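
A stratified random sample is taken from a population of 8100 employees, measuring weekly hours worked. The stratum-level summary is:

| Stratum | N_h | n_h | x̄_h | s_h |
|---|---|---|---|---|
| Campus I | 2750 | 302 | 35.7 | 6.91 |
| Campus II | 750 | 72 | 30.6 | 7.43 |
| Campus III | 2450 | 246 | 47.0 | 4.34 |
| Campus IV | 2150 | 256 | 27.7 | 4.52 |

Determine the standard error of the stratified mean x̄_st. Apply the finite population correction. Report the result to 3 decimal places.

V̂(x̄_st) = Σ W_h² (1 − n_h/N_h) s_h²/n_h, with W_h = N_h/N and N = 8100:
  stratum Campus I: (2750/8100)²·(1 − 302/2750)·6.91²/302 = 0.0162227
  stratum Campus II: (750/8100)²·(1 − 72/750)·7.43²/72 = 0.00594246
  stratum Campus III: (2450/8100)²·(1 − 246/2450)·4.34²/246 = 0.00630162
  stratum Campus IV: (2150/8100)²·(1 − 256/2150)·4.52²/256 = 0.00495319
V̂(x̄_st) = 0.03342
SE(x̄_st) = √0.03342 = 0.182811

SE(x̄_st) ≈ 0.183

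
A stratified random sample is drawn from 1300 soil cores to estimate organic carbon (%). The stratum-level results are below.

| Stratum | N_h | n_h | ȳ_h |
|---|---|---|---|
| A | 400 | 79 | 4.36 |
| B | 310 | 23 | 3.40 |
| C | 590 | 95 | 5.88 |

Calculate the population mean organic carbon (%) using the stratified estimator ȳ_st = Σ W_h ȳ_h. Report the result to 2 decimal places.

ȳ_st ≈ 4.82

N = Σ N_h = 1300. Stratum weights W_h = N_h/N.
ȳ_st = (400·4.36 + 310·3.40 + 590·5.88) / 1300 = 4.8209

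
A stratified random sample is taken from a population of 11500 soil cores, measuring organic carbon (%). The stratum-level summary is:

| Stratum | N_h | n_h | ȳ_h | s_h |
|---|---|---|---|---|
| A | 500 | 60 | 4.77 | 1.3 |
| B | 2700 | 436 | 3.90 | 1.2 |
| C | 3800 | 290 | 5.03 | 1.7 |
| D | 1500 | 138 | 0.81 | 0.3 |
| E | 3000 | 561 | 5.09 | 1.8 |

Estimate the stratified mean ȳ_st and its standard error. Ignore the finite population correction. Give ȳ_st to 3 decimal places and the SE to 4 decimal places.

ȳ_st = Σ W_h ȳ_h = (500·4.77 + 2700·3.90 + 3800·5.03 + 1500·0.81 + 3000·5.09)/11500 = 4.21861
V̂(ȳ_st) = Σ W_h² s_h²/n_h, with W_h = N_h/N and N = 11500:
  stratum A: (500/11500)²·1.3²/60 = 5.32451e-05
  stratum B: (2700/11500)²·1.2²/436 = 0.000182057
  stratum C: (3800/11500)²·1.7²/290 = 0.00108811
  stratum D: (1500/11500)²·0.3²/138 = 1.10956e-05
  stratum E: (3000/11500)²·1.8²/561 = 0.000393033
V̂(ȳ_st) = 0.00172754
SE(ȳ_st) = √0.00172754 = 0.0415637

ȳ_st ≈ 4.219, SE ≈ 0.0416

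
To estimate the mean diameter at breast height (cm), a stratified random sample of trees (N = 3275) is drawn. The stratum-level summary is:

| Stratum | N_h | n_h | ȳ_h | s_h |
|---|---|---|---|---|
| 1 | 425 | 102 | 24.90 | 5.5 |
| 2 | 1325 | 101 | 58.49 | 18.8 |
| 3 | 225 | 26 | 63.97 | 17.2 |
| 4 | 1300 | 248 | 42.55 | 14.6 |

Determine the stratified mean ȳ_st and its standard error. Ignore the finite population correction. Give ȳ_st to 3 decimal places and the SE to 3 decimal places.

ȳ_st ≈ 48.180, SE ≈ 0.876

ȳ_st = Σ W_h ȳ_h = (425·24.90 + 1325·58.49 + 225·63.97 + 1300·42.55)/3275 = 48.18015
V̂(ȳ_st) = Σ W_h² s_h²/n_h, with W_h = N_h/N and N = 3275:
  stratum 1: (425/3275)²·5.5²/102 = 0.00499437
  stratum 2: (1325/3275)²·18.8²/101 = 0.572801
  stratum 3: (225/3275)²·17.2²/26 = 0.0537064
  stratum 4: (1300/3275)²·14.6²/248 = 0.135431
V̂(ȳ_st) = 0.766932
SE(ȳ_st) = √0.766932 = 0.875747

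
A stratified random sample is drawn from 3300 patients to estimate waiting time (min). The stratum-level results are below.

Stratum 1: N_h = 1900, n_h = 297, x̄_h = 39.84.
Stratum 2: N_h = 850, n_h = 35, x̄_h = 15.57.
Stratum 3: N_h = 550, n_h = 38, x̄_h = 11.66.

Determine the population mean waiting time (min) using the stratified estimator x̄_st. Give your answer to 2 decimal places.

x̄_st ≈ 28.89

N = Σ N_h = 3300. Stratum weights W_h = N_h/N.
x̄_st = (1900·39.84 + 850·15.57 + 550·11.66) / 3300 = 28.8920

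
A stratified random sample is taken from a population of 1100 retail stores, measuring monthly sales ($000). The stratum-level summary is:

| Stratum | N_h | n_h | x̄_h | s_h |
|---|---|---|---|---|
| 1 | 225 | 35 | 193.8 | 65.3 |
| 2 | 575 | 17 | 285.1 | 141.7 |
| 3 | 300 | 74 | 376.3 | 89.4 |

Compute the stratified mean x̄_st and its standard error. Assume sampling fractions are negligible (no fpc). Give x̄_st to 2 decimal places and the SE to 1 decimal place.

x̄_st = Σ W_h x̄_h = (225·193.8 + 575·285.1 + 300·376.3)/1100 = 291.29773
V̂(x̄_st) = Σ W_h² s_h²/n_h, with W_h = N_h/N and N = 1100:
  stratum 1: (225/1100)²·65.3²/35 = 5.09727
  stratum 2: (575/1100)²·141.7²/17 = 322.731
  stratum 3: (300/1100)²·89.4²/74 = 8.03342
V̂(x̄_st) = 335.862
SE(x̄_st) = √335.862 = 18.3265

x̄_st ≈ 291.30, SE ≈ 18.3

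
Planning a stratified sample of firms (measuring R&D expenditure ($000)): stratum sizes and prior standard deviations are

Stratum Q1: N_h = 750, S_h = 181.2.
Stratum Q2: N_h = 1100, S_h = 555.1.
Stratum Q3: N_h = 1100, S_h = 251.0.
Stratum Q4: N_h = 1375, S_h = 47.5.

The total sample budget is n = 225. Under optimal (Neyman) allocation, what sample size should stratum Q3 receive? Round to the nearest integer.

Neyman allocation: n_h = n · N_h S_h / Σ N_i S_i, with n = 225.
  stratum Q1: N_h·S_h = 750·181.2 = 135900.00
  stratum Q2: N_h·S_h = 1100·555.1 = 610610.00
  stratum Q3: N_h·S_h = 1100·251.0 = 276100.00
  stratum Q4: N_h·S_h = 1375·47.5 = 65312.50
Σ N_h S_h = 1087922.50
n for stratum Q3 = 225·276100.00/1087922.50 = 57.102 → 57

57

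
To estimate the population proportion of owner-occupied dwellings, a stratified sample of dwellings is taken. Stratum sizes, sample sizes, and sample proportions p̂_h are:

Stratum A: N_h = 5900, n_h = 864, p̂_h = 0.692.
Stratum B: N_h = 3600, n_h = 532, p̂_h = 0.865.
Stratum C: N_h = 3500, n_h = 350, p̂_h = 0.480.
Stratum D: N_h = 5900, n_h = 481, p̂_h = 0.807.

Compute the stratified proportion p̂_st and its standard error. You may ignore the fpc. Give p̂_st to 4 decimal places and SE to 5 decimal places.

p̂_st ≈ 0.7216, SE ≈ 0.00939

N = 18900; stratum weights W_h = N_h/N.
p̂_st = Σ W_h p̂_h = (5900·0.692 + 3600·0.865 + 3500·0.480 + 5900·0.807)/18900 = 0.72159
V̂(p̂_st) = Σ W_h² p̂_h(1−p̂_h)/(n_h−1):
  stratum A: (5900/18900)²·0.692·0.308/863 = 2.40672e-05
  stratum B: (3600/18900)²·0.865·0.135/531 = 7.97878e-06
  stratum C: (3500/18900)²·0.480·0.520/349 = 2.45263e-05
  stratum D: (5900/18900)²·0.807·0.193/480 = 3.16206e-05
V̂(p̂_st) = 8.81929e-05; SE = √V̂ = 0.00939111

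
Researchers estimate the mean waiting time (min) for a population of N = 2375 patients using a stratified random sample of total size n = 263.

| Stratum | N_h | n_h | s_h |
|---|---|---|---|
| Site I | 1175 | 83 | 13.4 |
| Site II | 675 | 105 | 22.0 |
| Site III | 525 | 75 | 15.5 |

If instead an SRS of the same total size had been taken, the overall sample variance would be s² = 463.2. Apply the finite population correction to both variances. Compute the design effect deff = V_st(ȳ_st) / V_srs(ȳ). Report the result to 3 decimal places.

V̂(ȳ_st) = Σ W_h² (1 − n_h/N_h) s_h²/n_h, with W_h = N_h/N and N = 2375:
  stratum Site I: (1175/2375)²·(1 − 83/1175)·13.4²/83 = 0.492113
  stratum Site II: (675/2375)²·(1 − 105/675)·22.0²/105 = 0.314418
  stratum Site III: (525/2375)²·(1 − 75/525)·15.5²/75 = 0.134167
V_st = 0.940698
V_srs = (1 − 263/2375)·463.2/263 = 1.56619
deff = V_st / V_srs = 0.940698/1.56619 = 0.6006

deff ≈ 0.601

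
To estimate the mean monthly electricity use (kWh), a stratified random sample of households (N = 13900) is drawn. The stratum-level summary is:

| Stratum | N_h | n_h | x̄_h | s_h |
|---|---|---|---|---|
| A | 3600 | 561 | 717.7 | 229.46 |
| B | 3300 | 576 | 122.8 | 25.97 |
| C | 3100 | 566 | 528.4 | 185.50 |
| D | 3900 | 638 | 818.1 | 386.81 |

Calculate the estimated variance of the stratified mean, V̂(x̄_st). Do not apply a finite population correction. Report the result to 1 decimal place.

V̂(x̄_st) = Σ W_h² s_h²/n_h, with W_h = N_h/N and N = 13900:
  stratum A: (3600/13900)²·229.46²/561 = 6.29545
  stratum B: (3300/13900)²·25.97²/576 = 0.0659963
  stratum C: (3100/13900)²·185.50²/566 = 3.02388
  stratum D: (3900/13900)²·386.81²/638 = 18.4618
V̂(x̄_st) = 27.8471

V̂(x̄_st) ≈ 27.8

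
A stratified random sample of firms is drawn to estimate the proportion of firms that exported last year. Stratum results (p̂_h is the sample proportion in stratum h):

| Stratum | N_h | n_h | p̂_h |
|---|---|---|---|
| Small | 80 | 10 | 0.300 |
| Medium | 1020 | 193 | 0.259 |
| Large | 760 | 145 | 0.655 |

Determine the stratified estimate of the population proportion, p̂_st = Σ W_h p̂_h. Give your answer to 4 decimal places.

p̂_st ≈ 0.4226

N = 1860; stratum weights W_h = N_h/N.
p̂_st = Σ W_h p̂_h = (80·0.300 + 1020·0.259 + 760·0.655)/1860 = 0.42257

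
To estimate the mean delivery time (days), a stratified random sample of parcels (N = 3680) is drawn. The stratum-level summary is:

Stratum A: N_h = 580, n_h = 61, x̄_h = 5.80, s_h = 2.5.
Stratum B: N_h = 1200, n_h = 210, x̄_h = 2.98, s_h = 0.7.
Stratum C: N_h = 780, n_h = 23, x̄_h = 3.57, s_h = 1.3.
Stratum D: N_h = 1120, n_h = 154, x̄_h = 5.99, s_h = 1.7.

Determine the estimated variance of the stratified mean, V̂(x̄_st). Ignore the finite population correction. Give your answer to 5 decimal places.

V̂(x̄_st) = Σ W_h² s_h²/n_h, with W_h = N_h/N and N = 3680:
  stratum A: (580/3680)²·2.5²/61 = 0.00254513
  stratum B: (1200/3680)²·0.7²/210 = 0.00024811
  stratum C: (780/3680)²·1.3²/23 = 0.00330105
  stratum D: (1120/3680)²·1.7²/154 = 0.00173827
V̂(x̄_st) = 0.00783257

V̂(x̄_st) ≈ 0.00783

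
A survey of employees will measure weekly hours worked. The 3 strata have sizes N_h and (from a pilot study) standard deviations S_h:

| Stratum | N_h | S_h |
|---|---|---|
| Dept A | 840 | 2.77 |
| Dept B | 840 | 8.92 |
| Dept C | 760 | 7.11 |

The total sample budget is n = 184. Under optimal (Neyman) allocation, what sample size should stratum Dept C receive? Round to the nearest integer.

65

Neyman allocation: n_h = n · N_h S_h / Σ N_i S_i, with n = 184.
  stratum Dept A: N_h·S_h = 840·2.77 = 2326.80
  stratum Dept B: N_h·S_h = 840·8.92 = 7492.80
  stratum Dept C: N_h·S_h = 760·7.11 = 5403.60
Σ N_h S_h = 15223.20
n for stratum Dept C = 184·5403.60/15223.20 = 65.312 → 65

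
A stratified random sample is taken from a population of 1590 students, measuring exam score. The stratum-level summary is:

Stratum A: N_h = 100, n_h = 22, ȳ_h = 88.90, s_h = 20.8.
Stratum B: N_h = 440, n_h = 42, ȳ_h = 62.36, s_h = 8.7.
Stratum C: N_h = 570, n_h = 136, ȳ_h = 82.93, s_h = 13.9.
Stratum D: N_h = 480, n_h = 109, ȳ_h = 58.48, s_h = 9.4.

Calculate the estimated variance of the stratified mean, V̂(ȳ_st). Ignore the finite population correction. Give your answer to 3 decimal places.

V̂(ȳ_st) ≈ 0.472

V̂(ȳ_st) = Σ W_h² s_h²/n_h, with W_h = N_h/N and N = 1590:
  stratum A: (100/1590)²·20.8²/22 = 0.0777875
  stratum B: (440/1590)²·8.7²/42 = 0.138007
  stratum C: (570/1590)²·13.9²/136 = 0.182577
  stratum D: (480/1590)²·9.4²/109 = 0.0738784
V̂(ȳ_st) = 0.47225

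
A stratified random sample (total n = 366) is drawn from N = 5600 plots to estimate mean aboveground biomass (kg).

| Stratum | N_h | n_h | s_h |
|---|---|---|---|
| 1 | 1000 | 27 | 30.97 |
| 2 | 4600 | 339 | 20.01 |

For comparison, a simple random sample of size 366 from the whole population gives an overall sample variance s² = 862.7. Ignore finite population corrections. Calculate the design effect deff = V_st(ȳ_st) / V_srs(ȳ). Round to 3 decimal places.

deff ≈ 0.819

V̂(ȳ_st) = Σ W_h² s_h²/n_h, with W_h = N_h/N and N = 5600:
  stratum 1: (1000/5600)²·30.97²/27 = 1.13277
  stratum 2: (4600/5600)²·20.01²/339 = 0.796956
V_st = 1.92973
V_srs = s²/n = 862.7/366 = 2.3571
deff = V_st / V_srs = 1.92973/2.3571 = 0.8187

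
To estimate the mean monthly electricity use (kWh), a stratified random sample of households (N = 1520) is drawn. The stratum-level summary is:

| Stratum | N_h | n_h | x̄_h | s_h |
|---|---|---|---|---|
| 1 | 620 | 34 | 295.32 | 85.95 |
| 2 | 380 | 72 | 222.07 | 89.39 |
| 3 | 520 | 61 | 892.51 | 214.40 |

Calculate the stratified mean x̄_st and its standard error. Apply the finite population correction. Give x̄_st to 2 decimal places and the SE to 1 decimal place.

x̄_st = Σ W_h x̄_h = (620·295.32 + 380·222.07 + 520·892.51)/1520 = 481.30934
V̂(x̄_st) = Σ W_h² (1 − n_h/N_h) s_h²/n_h, with W_h = N_h/N and N = 1520:
  stratum 1: (620/1520)²·(1 − 34/620)·85.95²/34 = 34.1676
  stratum 2: (380/1520)²·(1 − 72/380)·89.39²/72 = 5.62202
  stratum 3: (520/1520)²·(1 − 61/520)·214.40²/61 = 77.8482
V̂(x̄_st) = 117.638
SE(x̄_st) = √117.638 = 10.8461

x̄_st ≈ 481.31, SE ≈ 10.8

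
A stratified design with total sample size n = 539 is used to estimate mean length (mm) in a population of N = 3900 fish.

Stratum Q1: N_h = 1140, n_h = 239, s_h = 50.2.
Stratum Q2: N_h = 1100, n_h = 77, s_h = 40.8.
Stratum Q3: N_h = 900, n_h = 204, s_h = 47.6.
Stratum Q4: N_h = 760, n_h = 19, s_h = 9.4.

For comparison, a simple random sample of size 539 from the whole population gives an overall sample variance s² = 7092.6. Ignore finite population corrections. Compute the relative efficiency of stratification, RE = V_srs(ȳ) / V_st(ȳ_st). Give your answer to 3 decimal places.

V̂(ȳ_st) = Σ W_h² s_h²/n_h, with W_h = N_h/N and N = 3900:
  stratum Q1: (1140/3900)²·50.2²/239 = 0.900928
  stratum Q2: (1100/3900)²·40.8²/77 = 1.71983
  stratum Q3: (900/3900)²·47.6²/204 = 0.591479
  stratum Q4: (760/3900)²·9.4²/19 = 0.176604
V_st = 3.38884
V_srs = s²/n = 7092.6/539 = 13.1588
Relative efficiency = V_srs / V_st = 13.1588/3.38884 = 3.8830

RE ≈ 3.883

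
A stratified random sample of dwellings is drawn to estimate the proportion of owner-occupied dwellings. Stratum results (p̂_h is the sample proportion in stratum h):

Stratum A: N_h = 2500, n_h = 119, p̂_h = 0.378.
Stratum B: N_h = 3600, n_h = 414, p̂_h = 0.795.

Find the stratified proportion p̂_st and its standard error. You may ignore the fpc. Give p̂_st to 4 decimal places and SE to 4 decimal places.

N = 6100; stratum weights W_h = N_h/N.
p̂_st = Σ W_h p̂_h = (2500·0.378 + 3600·0.795)/6100 = 0.62410
V̂(p̂_st) = Σ W_h² p̂_h(1−p̂_h)/(n_h−1):
  stratum A: (2500/6100)²·0.378·0.622/118 = 0.000334673
  stratum B: (3600/6100)²·0.795·0.205/413 = 0.000137441
V̂(p̂_st) = 0.000472114; SE = √V̂ = 0.0217282

p̂_st ≈ 0.6241, SE ≈ 0.0217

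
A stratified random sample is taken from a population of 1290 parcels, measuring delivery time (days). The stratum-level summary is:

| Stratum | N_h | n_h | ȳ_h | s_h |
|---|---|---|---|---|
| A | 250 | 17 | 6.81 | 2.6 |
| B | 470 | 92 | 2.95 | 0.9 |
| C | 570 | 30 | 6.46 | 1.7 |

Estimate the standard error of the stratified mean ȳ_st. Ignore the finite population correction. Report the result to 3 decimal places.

V̂(ȳ_st) = Σ W_h² s_h²/n_h, with W_h = N_h/N and N = 1290:
  stratum A: (250/1290)²·2.6²/17 = 0.0149348
  stratum B: (470/1290)²·0.9²/92 = 0.00116873
  stratum C: (570/1290)²·1.7²/30 = 0.0188082
V̂(ȳ_st) = 0.0349117
SE(ȳ_st) = √0.0349117 = 0.186847

SE(ȳ_st) ≈ 0.187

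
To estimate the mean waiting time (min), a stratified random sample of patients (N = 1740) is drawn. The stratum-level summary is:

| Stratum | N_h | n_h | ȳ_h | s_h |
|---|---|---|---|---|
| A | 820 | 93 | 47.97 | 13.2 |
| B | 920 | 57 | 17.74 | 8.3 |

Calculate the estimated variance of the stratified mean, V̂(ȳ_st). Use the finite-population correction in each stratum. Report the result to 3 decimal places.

V̂(ȳ_st) = Σ W_h² (1 − n_h/N_h) s_h²/n_h, with W_h = N_h/N and N = 1740:
  stratum A: (820/1740)²·(1 − 93/820)·13.2²/93 = 0.368905
  stratum B: (920/1740)²·(1 − 57/920)·8.3²/57 = 0.316943
V̂(ȳ_st) = 0.685848

V̂(ȳ_st) ≈ 0.686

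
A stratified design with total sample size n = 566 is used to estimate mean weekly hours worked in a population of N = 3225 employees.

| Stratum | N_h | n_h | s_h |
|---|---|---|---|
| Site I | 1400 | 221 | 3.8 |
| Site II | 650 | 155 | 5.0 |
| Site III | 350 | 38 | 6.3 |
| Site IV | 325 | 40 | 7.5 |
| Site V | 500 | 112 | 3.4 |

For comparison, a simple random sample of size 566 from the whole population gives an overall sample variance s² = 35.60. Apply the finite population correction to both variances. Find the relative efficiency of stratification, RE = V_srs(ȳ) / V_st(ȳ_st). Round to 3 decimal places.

RE ≈ 1.272

V̂(ȳ_st) = Σ W_h² (1 − n_h/N_h) s_h²/n_h, with W_h = N_h/N and N = 3225:
  stratum Site I: (1400/3225)²·(1 − 221/1400)·3.8²/221 = 0.0103695
  stratum Site II: (650/3225)²·(1 − 155/650)·5.0²/155 = 0.00498962
  stratum Site III: (350/3225)²·(1 − 38/350)·6.3²/38 = 0.0109663
  stratum Site IV: (325/3225)²·(1 − 40/325)·7.5²/40 = 0.0125237
  stratum Site V: (500/3225)²·(1 − 112/500)·3.4²/112 = 0.00192523
V_st = 0.0407743
V_srs = (1 − 566/3225)·35.60/566 = 0.0518588
Relative efficiency = V_srs / V_st = 0.0518588/0.0407743 = 1.2718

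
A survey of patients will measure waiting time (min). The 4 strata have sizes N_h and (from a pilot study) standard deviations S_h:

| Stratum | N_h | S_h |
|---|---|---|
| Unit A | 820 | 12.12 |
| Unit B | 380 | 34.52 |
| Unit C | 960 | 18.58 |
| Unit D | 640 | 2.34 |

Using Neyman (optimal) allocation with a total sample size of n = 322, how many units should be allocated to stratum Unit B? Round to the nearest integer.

Neyman allocation: n_h = n · N_h S_h / Σ N_i S_i, with n = 322.
  stratum Unit A: N_h·S_h = 820·12.12 = 9938.40
  stratum Unit B: N_h·S_h = 380·34.52 = 13117.60
  stratum Unit C: N_h·S_h = 960·18.58 = 17836.80
  stratum Unit D: N_h·S_h = 640·2.34 = 1497.60
Σ N_h S_h = 42390.40
n for stratum Unit B = 322·13117.60/42390.40 = 99.642 → 100

100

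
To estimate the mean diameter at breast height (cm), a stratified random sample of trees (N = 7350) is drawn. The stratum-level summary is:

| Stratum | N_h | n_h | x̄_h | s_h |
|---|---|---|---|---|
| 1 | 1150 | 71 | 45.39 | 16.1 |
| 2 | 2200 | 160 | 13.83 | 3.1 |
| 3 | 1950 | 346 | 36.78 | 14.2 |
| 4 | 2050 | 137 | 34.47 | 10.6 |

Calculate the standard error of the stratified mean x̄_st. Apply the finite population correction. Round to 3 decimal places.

V̂(x̄_st) = Σ W_h² (1 − n_h/N_h) s_h²/n_h, with W_h = N_h/N and N = 7350:
  stratum 1: (1150/7350)²·(1 − 71/1150)·16.1²/71 = 0.0838567
  stratum 2: (2200/7350)²·(1 − 160/2200)·3.1²/160 = 0.00498978
  stratum 3: (1950/7350)²·(1 − 346/1950)·14.2²/346 = 0.0337415
  stratum 4: (2050/7350)²·(1 − 137/2050)·10.6²/137 = 0.0595368
V̂(x̄_st) = 0.182125
SE(x̄_st) = √0.182125 = 0.426761

SE(x̄_st) ≈ 0.427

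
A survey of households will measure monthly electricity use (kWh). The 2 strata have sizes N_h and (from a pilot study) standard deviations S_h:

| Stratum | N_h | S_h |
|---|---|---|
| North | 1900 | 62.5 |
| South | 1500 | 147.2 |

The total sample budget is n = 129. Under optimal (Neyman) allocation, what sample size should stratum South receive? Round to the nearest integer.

84

Neyman allocation: n_h = n · N_h S_h / Σ N_i S_i, with n = 129.
  stratum North: N_h·S_h = 1900·62.5 = 118750.00
  stratum South: N_h·S_h = 1500·147.2 = 220800.00
Σ N_h S_h = 339550.00
n for stratum South = 129·220800.00/339550.00 = 83.885 → 84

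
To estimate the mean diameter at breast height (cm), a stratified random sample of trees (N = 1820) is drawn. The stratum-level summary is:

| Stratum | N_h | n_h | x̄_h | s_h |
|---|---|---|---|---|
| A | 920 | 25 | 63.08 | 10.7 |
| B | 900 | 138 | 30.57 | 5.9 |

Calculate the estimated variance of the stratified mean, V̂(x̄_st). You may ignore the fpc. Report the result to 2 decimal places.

V̂(x̄_st) ≈ 1.23

V̂(x̄_st) = Σ W_h² s_h²/n_h, with W_h = N_h/N and N = 1820:
  stratum A: (920/1820)²·10.7²/25 = 1.1702
  stratum B: (900/1820)²·5.9²/138 = 0.0616832
V̂(x̄_st) = 1.23188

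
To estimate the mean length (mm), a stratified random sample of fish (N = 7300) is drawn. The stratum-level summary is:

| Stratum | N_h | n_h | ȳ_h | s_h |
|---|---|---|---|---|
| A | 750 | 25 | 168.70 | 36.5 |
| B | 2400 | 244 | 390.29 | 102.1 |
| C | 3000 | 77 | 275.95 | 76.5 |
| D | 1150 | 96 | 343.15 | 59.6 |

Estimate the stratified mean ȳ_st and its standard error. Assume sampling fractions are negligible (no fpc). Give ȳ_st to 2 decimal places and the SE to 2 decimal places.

ȳ_st = Σ W_h ȳ_h = (750·168.70 + 2400·390.29 + 3000·275.95 + 1150·343.15)/7300 = 313.10870
V̂(ȳ_st) = Σ W_h² s_h²/n_h, with W_h = N_h/N and N = 7300:
  stratum A: (750/7300)²·36.5²/25 = 0.5625
  stratum B: (2400/7300)²·102.1²/244 = 4.61784
  stratum C: (3000/7300)²·76.5²/77 = 12.836
  stratum D: (1150/7300)²·59.6²/96 = 0.918272
V̂(ȳ_st) = 18.9346
SE(ȳ_st) = √18.9346 = 4.35139

ȳ_st ≈ 313.11, SE ≈ 4.35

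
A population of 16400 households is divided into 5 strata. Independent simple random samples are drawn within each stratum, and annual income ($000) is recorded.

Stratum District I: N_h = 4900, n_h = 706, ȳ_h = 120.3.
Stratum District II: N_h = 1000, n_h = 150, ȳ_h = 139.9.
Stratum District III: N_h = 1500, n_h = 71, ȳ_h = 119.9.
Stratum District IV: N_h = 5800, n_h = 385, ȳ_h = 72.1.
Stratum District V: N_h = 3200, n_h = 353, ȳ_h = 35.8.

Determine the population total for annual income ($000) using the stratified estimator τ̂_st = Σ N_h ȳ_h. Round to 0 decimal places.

τ̂_st ≈ 1441960

τ̂_st = Σ N_h ȳ_h = 4900·120.3 + 1000·139.9 + 1500·119.9 + 5800·72.1 + 3200·35.8 = 1441960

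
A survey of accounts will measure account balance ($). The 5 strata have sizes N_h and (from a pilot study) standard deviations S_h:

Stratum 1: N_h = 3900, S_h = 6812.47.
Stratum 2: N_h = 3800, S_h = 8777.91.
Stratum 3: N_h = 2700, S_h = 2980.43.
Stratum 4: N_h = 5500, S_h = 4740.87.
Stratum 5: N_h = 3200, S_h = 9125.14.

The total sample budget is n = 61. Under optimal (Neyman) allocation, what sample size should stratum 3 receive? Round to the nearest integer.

4

Neyman allocation: n_h = n · N_h S_h / Σ N_i S_i, with n = 61.
  stratum 1: N_h·S_h = 3900·6812.47 = 26568633.00
  stratum 2: N_h·S_h = 3800·8777.91 = 33356058.00
  stratum 3: N_h·S_h = 2700·2980.43 = 8047161.00
  stratum 4: N_h·S_h = 5500·4740.87 = 26074785.00
  stratum 5: N_h·S_h = 3200·9125.14 = 29200448.00
Σ N_h S_h = 123247085.00
n for stratum 3 = 61·8047161.00/123247085.00 = 3.983 → 4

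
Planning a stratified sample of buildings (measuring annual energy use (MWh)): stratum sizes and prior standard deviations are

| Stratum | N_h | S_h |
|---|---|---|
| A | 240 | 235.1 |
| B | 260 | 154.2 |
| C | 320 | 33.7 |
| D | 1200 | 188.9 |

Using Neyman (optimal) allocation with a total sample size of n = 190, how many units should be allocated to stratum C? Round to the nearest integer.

Neyman allocation: n_h = n · N_h S_h / Σ N_i S_i, with n = 190.
  stratum A: N_h·S_h = 240·235.1 = 56424.00
  stratum B: N_h·S_h = 260·154.2 = 40092.00
  stratum C: N_h·S_h = 320·33.7 = 10784.00
  stratum D: N_h·S_h = 1200·188.9 = 226680.00
Σ N_h S_h = 333980.00
n for stratum C = 190·10784.00/333980.00 = 6.135 → 6

6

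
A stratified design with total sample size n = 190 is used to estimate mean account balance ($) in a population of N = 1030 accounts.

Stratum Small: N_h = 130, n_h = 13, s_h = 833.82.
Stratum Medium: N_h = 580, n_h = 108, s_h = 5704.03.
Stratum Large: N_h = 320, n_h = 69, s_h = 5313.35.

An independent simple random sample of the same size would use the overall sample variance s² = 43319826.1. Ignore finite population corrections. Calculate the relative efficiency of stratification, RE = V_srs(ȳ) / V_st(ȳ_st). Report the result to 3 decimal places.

RE ≈ 1.678

V̂(ȳ_st) = Σ W_h² s_h²/n_h, with W_h = N_h/N and N = 1030:
  stratum Small: (130/1030)²·833.82²/13 = 851.949
  stratum Medium: (580/1030)²·5704.03²/108 = 95526
  stratum Large: (320/1030)²·5313.35²/69 = 39492.4
V_st = 135870
V_srs = s²/n = 43319826.1/190 = 227999
Relative efficiency = V_srs / V_st = 227999/135870 = 1.6781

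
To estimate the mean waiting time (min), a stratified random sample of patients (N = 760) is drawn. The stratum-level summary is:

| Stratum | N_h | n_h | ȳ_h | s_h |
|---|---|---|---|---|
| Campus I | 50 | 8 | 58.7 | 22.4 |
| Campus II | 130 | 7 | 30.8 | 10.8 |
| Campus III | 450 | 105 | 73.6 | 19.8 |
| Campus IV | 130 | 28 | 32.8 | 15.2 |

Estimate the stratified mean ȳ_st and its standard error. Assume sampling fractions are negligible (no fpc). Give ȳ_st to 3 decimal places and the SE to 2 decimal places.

ȳ_st = Σ W_h ȳ_h = (50·58.7 + 130·30.8 + 450·73.6 + 130·32.8)/760 = 58.31974
V̂(ȳ_st) = Σ W_h² s_h²/n_h, with W_h = N_h/N and N = 760:
  stratum Campus I: (50/760)²·22.4²/8 = 0.271468
  stratum Campus II: (130/760)²·10.8²/7 = 0.487539
  stratum Campus III: (450/760)²·19.8²/105 = 1.309
  stratum Campus IV: (130/760)²·15.2²/28 = 0.241429
V̂(ȳ_st) = 2.30943
SE(ȳ_st) = √2.30943 = 1.51968

ȳ_st ≈ 58.320, SE ≈ 1.52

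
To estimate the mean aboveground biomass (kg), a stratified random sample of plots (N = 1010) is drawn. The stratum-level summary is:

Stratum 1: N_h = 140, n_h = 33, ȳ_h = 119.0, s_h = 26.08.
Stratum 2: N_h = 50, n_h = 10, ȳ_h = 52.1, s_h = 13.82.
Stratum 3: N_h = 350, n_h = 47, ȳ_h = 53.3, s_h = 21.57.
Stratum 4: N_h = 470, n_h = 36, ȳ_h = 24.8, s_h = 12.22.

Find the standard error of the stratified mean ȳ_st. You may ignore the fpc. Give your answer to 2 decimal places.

V̂(ȳ_st) = Σ W_h² s_h²/n_h, with W_h = N_h/N and N = 1010:
  stratum 1: (140/1010)²·26.08²/33 = 0.396018
  stratum 2: (50/1010)²·13.82²/10 = 0.0468073
  stratum 3: (350/1010)²·21.57²/47 = 1.18876
  stratum 4: (470/1010)²·12.22²/36 = 0.898241
V̂(ȳ_st) = 2.52983
SE(ȳ_st) = √2.52983 = 1.59054

SE(ȳ_st) ≈ 1.59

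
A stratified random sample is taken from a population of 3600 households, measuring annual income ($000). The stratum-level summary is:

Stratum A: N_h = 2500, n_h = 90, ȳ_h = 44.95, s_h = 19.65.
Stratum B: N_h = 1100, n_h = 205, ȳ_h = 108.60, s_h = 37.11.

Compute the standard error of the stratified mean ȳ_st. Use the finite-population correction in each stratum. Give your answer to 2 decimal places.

V̂(ȳ_st) = Σ W_h² (1 − n_h/N_h) s_h²/n_h, with W_h = N_h/N and N = 3600:
  stratum A: (2500/3600)²·(1 − 90/2500)·19.65²/90 = 1.9945
  stratum B: (1100/3600)²·(1 − 205/1100)·37.11²/205 = 0.510316
V̂(ȳ_st) = 2.50482
SE(ȳ_st) = √2.50482 = 1.58266

SE(ȳ_st) ≈ 1.58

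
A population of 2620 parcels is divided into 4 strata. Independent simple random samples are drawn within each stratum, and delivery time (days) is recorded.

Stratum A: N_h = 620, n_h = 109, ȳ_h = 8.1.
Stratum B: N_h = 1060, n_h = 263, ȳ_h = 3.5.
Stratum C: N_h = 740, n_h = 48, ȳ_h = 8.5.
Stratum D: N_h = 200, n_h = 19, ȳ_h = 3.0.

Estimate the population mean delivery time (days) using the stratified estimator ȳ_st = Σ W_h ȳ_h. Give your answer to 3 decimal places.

N = Σ N_h = 2620. Stratum weights W_h = N_h/N.
ȳ_st = (620·8.1 + 1060·3.5 + 740·8.5 + 200·3.0) / 2620 = 5.96260

ȳ_st ≈ 5.963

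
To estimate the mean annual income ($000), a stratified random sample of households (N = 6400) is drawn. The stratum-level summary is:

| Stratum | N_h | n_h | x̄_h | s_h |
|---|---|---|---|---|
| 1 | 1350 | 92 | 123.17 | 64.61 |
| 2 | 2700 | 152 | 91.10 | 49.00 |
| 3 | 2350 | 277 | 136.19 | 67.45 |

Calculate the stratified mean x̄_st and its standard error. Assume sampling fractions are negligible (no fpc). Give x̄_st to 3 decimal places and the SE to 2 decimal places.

x̄_st ≈ 114.421, SE ≈ 2.65

x̄_st = Σ W_h x̄_h = (1350·123.17 + 2700·91.10 + 2350·136.19)/6400 = 114.42125
V̂(x̄_st) = Σ W_h² s_h²/n_h, with W_h = N_h/N and N = 6400:
  stratum 1: (1350/6400)²·64.61²/92 = 2.01892
  stratum 2: (2700/6400)²·49.00²/152 = 2.81136
  stratum 3: (2350/6400)²·67.45²/277 = 2.21442
V̂(x̄_st) = 7.0447
SE(x̄_st) = √7.0447 = 2.65419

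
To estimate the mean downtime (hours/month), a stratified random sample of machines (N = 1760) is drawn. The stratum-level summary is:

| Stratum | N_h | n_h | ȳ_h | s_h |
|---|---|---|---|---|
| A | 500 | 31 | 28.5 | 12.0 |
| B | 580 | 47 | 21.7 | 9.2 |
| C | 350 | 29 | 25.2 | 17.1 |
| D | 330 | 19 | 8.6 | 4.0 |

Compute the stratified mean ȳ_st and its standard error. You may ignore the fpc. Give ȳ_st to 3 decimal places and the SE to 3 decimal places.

ȳ_st = Σ W_h ȳ_h = (500·28.5 + 580·21.7 + 350·25.2 + 330·8.6)/1760 = 21.87159
V̂(ȳ_st) = Σ W_h² s_h²/n_h, with W_h = N_h/N and N = 1760:
  stratum A: (500/1760)²·12.0²/31 = 0.3749
  stratum B: (580/1760)²·9.2²/47 = 0.195573
  stratum C: (350/1760)²·17.1²/29 = 0.398754
  stratum D: (330/1760)²·4.0²/19 = 0.0296053
V̂(ȳ_st) = 0.998832
SE(ȳ_st) = √0.998832 = 0.999416

ȳ_st ≈ 21.872, SE ≈ 0.999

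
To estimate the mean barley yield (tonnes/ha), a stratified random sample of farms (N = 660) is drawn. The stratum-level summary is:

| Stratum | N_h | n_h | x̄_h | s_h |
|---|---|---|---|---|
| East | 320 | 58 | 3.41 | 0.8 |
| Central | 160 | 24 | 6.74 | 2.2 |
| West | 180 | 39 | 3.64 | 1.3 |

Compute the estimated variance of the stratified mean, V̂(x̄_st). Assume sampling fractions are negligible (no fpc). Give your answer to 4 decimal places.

V̂(x̄_st) ≈ 0.0177

V̂(x̄_st) = Σ W_h² s_h²/n_h, with W_h = N_h/N and N = 660:
  stratum East: (320/660)²·0.8²/58 = 0.00259396
  stratum Central: (160/660)²·2.2²/24 = 0.0118519
  stratum West: (180/660)²·1.3²/39 = 0.00322314
V̂(x̄_st) = 0.017669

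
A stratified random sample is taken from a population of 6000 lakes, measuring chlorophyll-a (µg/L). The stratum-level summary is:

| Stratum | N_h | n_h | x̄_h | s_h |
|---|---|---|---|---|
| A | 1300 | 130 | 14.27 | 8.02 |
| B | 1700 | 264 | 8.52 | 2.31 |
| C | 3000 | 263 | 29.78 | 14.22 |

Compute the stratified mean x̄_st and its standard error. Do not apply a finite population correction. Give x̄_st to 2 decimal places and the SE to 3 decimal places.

x̄_st = Σ W_h x̄_h = (1300·14.27 + 1700·8.52 + 3000·29.78)/6000 = 20.39583
V̂(x̄_st) = Σ W_h² s_h²/n_h, with W_h = N_h/N and N = 6000:
  stratum A: (1300/6000)²·8.02²/130 = 0.0232268
  stratum B: (1700/6000)²·2.31²/264 = 0.00162261
  stratum C: (3000/6000)²·14.22²/263 = 0.192213
V̂(x̄_st) = 0.217063
SE(x̄_st) = √0.217063 = 0.4659

x̄_st ≈ 20.40, SE ≈ 0.466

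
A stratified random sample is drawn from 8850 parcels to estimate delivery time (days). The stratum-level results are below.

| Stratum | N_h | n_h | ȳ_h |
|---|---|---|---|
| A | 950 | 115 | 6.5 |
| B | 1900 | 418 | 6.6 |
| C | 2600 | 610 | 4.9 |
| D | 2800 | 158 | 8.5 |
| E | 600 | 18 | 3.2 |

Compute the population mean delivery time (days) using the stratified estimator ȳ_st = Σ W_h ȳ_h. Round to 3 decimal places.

ȳ_st ≈ 6.460

N = Σ N_h = 8850. Stratum weights W_h = N_h/N.
ȳ_st = (950·6.5 + 1900·6.6 + 2600·4.9 + 2800·8.5 + 600·3.2) / 8850 = 6.46045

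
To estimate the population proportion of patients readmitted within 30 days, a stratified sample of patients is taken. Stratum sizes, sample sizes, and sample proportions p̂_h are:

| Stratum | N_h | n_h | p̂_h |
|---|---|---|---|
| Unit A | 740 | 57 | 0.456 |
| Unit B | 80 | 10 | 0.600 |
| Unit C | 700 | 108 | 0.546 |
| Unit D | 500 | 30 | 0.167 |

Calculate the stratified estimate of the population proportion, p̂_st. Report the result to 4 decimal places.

p̂_st ≈ 0.4214

N = 2020; stratum weights W_h = N_h/N.
p̂_st = Σ W_h p̂_h = (740·0.456 + 80·0.600 + 700·0.546 + 500·0.167)/2020 = 0.42136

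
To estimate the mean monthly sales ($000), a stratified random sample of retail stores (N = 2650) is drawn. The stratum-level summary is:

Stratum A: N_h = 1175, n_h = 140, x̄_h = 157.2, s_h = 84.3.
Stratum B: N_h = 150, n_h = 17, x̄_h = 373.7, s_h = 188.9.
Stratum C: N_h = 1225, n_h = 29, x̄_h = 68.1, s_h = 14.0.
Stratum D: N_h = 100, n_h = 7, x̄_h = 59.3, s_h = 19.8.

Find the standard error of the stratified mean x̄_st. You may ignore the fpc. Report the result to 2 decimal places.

SE(x̄_st) ≈ 4.27

V̂(x̄_st) = Σ W_h² s_h²/n_h, with W_h = N_h/N and N = 2650:
  stratum A: (1175/2650)²·84.3²/140 = 9.97955
  stratum B: (150/2650)²·188.9²/17 = 6.72521
  stratum C: (1225/2650)²·14.0²/29 = 1.44424
  stratum D: (100/2650)²·19.8²/7 = 0.0797518
V̂(x̄_st) = 18.2288
SE(x̄_st) = √18.2288 = 4.26951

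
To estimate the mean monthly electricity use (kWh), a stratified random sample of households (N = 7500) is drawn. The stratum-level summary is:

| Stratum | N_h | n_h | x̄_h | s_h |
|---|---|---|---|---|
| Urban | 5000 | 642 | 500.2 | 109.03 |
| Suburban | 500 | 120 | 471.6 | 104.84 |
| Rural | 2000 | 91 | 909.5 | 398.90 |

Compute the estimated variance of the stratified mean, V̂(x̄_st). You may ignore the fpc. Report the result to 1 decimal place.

V̂(x̄_st) = Σ W_h² s_h²/n_h, with W_h = N_h/N and N = 7500:
  stratum Urban: (5000/7500)²·109.03²/642 = 8.22952
  stratum Suburban: (500/7500)²·104.84²/120 = 0.40709
  stratum Rural: (2000/7500)²·398.90²/91 = 124.344
V̂(x̄_st) = 132.98

V̂(x̄_st) ≈ 133.0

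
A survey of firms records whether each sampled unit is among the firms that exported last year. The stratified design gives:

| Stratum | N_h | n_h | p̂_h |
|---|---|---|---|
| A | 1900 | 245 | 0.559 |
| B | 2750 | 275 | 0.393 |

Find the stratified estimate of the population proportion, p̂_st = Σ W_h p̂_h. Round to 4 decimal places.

p̂_st ≈ 0.4608

N = 4650; stratum weights W_h = N_h/N.
p̂_st = Σ W_h p̂_h = (1900·0.559 + 2750·0.393)/4650 = 0.46083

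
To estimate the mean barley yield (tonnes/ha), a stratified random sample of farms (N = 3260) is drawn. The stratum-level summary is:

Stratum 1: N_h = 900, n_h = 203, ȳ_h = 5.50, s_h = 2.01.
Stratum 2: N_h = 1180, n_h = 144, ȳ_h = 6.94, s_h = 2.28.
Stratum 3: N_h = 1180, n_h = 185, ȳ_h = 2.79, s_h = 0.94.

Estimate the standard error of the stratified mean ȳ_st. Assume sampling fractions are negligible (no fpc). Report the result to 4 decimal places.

V̂(ȳ_st) = Σ W_h² s_h²/n_h, with W_h = N_h/N and N = 3260:
  stratum 1: (900/3260)²·2.01²/203 = 0.00151686
  stratum 2: (1180/3260)²·2.28²/144 = 0.00472973
  stratum 3: (1180/3260)²·0.94²/185 = 0.000625767
V̂(ȳ_st) = 0.00687235
SE(ȳ_st) = √0.00687235 = 0.0828997

SE(ȳ_st) ≈ 0.0829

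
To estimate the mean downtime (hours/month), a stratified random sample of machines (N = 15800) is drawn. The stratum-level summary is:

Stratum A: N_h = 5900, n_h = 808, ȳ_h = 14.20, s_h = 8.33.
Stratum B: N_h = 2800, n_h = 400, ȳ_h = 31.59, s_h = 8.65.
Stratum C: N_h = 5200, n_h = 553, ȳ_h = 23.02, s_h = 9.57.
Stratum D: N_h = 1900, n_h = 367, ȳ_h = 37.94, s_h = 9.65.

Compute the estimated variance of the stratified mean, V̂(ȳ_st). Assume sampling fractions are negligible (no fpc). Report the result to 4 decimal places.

V̂(ȳ_st) ≈ 0.0395

V̂(ȳ_st) = Σ W_h² s_h²/n_h, with W_h = N_h/N and N = 15800:
  stratum A: (5900/15800)²·8.33²/808 = 0.0119748
  stratum B: (2800/15800)²·8.65²/400 = 0.00587454
  stratum C: (5200/15800)²·9.57²/553 = 0.0179387
  stratum D: (1900/15800)²·9.65²/367 = 0.00366929
V̂(ȳ_st) = 0.0394573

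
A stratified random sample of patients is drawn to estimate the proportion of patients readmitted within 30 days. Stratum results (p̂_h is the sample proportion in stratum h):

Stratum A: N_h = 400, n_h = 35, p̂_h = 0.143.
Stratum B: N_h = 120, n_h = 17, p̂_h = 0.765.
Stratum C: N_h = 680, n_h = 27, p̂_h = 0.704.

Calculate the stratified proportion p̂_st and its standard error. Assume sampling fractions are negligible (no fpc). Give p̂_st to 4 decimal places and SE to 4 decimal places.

N = 1200; stratum weights W_h = N_h/N.
p̂_st = Σ W_h p̂_h = (400·0.143 + 120·0.765 + 680·0.704)/1200 = 0.52310
V̂(p̂_st) = Σ W_h² p̂_h(1−p̂_h)/(n_h−1):
  stratum A: (400/1200)²·0.143·0.857/34 = 0.000400493
  stratum B: (120/1200)²·0.765·0.235/16 = 0.000112359
  stratum C: (680/1200)²·0.704·0.296/26 = 0.00257363
V̂(p̂_st) = 0.00308648; SE = √V̂ = 0.0555561

p̂_st ≈ 0.5231, SE ≈ 0.0556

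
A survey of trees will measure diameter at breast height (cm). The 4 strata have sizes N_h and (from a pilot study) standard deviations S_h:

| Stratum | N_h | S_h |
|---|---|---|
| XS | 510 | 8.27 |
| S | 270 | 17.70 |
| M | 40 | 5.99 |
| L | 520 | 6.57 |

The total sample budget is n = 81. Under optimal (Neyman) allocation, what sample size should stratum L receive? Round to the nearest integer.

22

Neyman allocation: n_h = n · N_h S_h / Σ N_i S_i, with n = 81.
  stratum XS: N_h·S_h = 510·8.27 = 4217.70
  stratum S: N_h·S_h = 270·17.70 = 4779.00
  stratum M: N_h·S_h = 40·5.99 = 239.60
  stratum L: N_h·S_h = 520·6.57 = 3416.40
Σ N_h S_h = 12652.70
n for stratum L = 81·3416.40/12652.70 = 21.871 → 22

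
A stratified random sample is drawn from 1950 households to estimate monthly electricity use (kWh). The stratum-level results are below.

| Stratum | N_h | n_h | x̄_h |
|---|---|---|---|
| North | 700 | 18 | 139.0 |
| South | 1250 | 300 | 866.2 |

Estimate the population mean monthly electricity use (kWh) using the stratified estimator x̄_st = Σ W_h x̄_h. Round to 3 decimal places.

x̄_st ≈ 605.154

N = Σ N_h = 1950. Stratum weights W_h = N_h/N.
x̄_st = (700·139.0 + 1250·866.2) / 1950 = 605.15385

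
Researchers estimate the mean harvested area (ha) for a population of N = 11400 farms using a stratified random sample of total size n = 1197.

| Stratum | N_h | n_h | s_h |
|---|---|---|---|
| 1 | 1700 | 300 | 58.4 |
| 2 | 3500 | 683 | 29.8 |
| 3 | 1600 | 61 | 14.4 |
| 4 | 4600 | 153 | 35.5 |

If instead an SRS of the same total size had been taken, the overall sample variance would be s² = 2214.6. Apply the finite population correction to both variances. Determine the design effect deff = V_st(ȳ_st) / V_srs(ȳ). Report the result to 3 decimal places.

deff ≈ 1.007

V̂(ȳ_st) = Σ W_h² (1 − n_h/N_h) s_h²/n_h, with W_h = N_h/N and N = 11400:
  stratum 1: (1700/11400)²·(1 − 300/1700)·58.4²/300 = 0.208196
  stratum 2: (3500/11400)²·(1 − 683/3500)·29.8²/683 = 0.0986409
  stratum 3: (1600/11400)²·(1 − 61/1600)·14.4²/61 = 0.0644086
  stratum 4: (4600/11400)²·(1 − 153/4600)·35.5²/153 = 1.29652
V_st = 1.66777
V_srs = (1 − 1197/11400)·2214.6/1197 = 1.65586
deff = V_st / V_srs = 1.66777/1.65586 = 1.0072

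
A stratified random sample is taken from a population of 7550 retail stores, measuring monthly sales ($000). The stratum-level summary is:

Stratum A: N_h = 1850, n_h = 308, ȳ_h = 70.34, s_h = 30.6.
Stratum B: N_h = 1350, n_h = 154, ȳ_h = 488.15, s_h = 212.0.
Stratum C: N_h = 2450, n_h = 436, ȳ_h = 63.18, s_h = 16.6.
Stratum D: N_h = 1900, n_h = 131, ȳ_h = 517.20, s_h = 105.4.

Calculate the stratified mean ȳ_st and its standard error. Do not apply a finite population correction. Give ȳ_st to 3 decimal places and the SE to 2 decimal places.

ȳ_st ≈ 255.179, SE ≈ 3.87

ȳ_st = Σ W_h ȳ_h = (1850·70.34 + 1350·488.15 + 2450·63.18 + 1900·517.20)/7550 = 255.17914
V̂(ȳ_st) = Σ W_h² s_h²/n_h, with W_h = N_h/N and N = 7550:
  stratum A: (1850/7550)²·30.6²/308 = 0.182533
  stratum B: (1350/7550)²·212.0²/154 = 9.33092
  stratum C: (2450/7550)²·16.6²/436 = 0.066553
  stratum D: (1900/7550)²·105.4²/131 = 5.37061
V̂(ȳ_st) = 14.9506
SE(ȳ_st) = √14.9506 = 3.8666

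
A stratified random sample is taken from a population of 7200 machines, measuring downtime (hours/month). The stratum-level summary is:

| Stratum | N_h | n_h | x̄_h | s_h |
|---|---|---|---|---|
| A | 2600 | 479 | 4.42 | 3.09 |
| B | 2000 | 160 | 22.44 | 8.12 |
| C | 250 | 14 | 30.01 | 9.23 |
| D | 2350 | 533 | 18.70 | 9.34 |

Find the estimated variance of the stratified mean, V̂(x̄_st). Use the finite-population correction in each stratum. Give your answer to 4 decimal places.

V̂(x̄_st) ≈ 0.0518

V̂(x̄_st) = Σ W_h² (1 − n_h/N_h) s_h²/n_h, with W_h = N_h/N and N = 7200:
  stratum A: (2600/7200)²·(1 − 479/2600)·3.09²/479 = 0.00212046
  stratum B: (2000/7200)²·(1 − 160/2000)·8.12²/160 = 0.0292533
  stratum C: (250/7200)²·(1 − 14/250)·9.23²/14 = 0.00692568
  stratum D: (2350/7200)²·(1 − 533/2350)·9.34²/533 = 0.0134811
V̂(x̄_st) = 0.0517805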